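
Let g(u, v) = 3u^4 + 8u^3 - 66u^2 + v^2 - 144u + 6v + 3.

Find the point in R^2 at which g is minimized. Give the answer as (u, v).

g(u,v) separates as P(u) + Q(v) + 3, so its minimum is min P + min Q + 3.
P'(u) = 12(u - 3)(u + 1)(u + 4) vanishes at u ∈ {-4, -1, 3}; Q'(v) = 2v + 6 vanishes at v ∈ {-3}.
Local minima of P (where P''>0): P(-4)=-224, P(3)=-567. Local minima of Q: Q(-3)=-9.
So the global minimum of g is P(3) + Q(-3) + 3 = -567 − 9 + 3 = -573, attained at (3, -3).

(3, -3)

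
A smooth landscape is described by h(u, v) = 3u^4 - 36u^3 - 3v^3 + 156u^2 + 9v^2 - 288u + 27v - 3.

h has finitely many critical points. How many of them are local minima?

2

h separates as a function of u plus a function of v, so ∇h=0 decouples.
∂h/∂u = 12(u - 4)(u - 3)(u - 2) = 0 at u ∈ {2, 3, 4}; ∂h/∂v = -9(v - 3)(v + 1) = 0 at v ∈ {-1, 3}.
The Hessian is diagonal: diag(h_uu, h_vv). Second derivatives: h_uu(2)=24, h_uu(3)=-12, h_uu(4)=24; h_vv(-1)=36, h_vv(3)=-36.
Local minima occur where both diagonal entries positive: (2, -1), (4, -1). Count: 2.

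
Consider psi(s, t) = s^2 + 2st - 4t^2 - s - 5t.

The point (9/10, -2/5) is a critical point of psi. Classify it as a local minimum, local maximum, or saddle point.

saddle point

The Hessian of psi is constant: H = [[2, 2], [2, -8]].
det(H) = 2·(-8) − 2² = -20.
Since det(H) < 0, H is indefinite and the critical point is a saddle point.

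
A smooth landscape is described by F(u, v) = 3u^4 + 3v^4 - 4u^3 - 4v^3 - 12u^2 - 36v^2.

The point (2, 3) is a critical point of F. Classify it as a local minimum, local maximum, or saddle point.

local minimum

The mixed partial ∂²F/∂u∂v is 0, so the Hessian at any point is diag(F_uu, F_vv) = diag(12(3u^2 - 2u - 2), 12(3v^2 - 2v - 6)).
At (2, 3): H = diag(72, 180).
Both eigenvalues are positive, so H is positive definite: a local minimum.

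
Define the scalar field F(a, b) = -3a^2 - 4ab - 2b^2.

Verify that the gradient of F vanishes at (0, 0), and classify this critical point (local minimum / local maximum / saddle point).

local maximum

∇F = (-6a - 4b, -4a - 4b); substituting (0, 0) gives ∇F = (0, 0), so (0, 0) is indeed a critical point.
The Hessian of F is constant: H = [[-6, -4], [-4, -4]].
det(H) = (-6)·(-4) − (-4)² = 8.
det(H) > 0 and tr(H) = -10 < 0, so H is negative definite and the point is a local maximum.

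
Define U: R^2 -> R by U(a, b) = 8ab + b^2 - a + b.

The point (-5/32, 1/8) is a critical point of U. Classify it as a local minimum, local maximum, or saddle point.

saddle point

The Hessian of U is constant: H = [[0, 8], [8, 2]].
det(H) = 0·2 − 8² = -64.
Since det(H) < 0, H is indefinite and the critical point is a saddle point.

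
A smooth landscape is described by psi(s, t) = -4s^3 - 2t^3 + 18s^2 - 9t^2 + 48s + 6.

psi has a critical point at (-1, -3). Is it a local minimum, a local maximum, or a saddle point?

The mixed partial ∂²psi/∂s∂t is 0, so the Hessian at any point is diag(psi_ss, psi_tt) = diag(12(-2s + 3), -6(2t + 3)).
At (-1, -3): H = diag(60, 18).
Both eigenvalues are positive, so H is positive definite: a local minimum.

local minimum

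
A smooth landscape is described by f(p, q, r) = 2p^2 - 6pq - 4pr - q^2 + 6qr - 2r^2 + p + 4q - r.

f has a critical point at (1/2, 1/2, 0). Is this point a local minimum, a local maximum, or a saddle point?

saddle point

The Hessian is constant: H = [[4, -6, -4], [-6, -2, 6], [-4, 6, -4]].
Leading principal minors: Δ₁ = 4, Δ₂ = -44, Δ₃ = 352.
The minors fit neither the all-positive nor the alternating-sign pattern, so H is indefinite: a saddle point.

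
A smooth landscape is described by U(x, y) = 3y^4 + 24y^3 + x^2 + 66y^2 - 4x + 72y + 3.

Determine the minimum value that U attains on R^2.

-28

U(x,y) separates as P(x) + Q(y) + 3, so its minimum is min P + min Q + 3.
P'(x) = 2x - 4 vanishes at x ∈ {2}; Q'(y) = 12(y + 1)(y + 2)(y + 3) vanishes at y ∈ {-3, -2, -1}.
Local minima of P (where P''>0): P(2)=-4. Local minima of Q: Q(-3)=-27, Q(-1)=-27.
So the global minimum of U is P(2) + Q(-3) + 3 = -4 − 27 + 3 = -28, attained at (2, -3).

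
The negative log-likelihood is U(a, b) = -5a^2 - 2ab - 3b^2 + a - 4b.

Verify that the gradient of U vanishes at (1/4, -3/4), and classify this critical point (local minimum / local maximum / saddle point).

local maximum

∇U = (-10a - 2b + 1, -2a - 6b - 4); substituting (1/4, -3/4) gives ∇U = (0, 0), so (1/4, -3/4) is indeed a critical point.
The Hessian of U is constant: H = [[-10, -2], [-2, -6]].
det(H) = (-10)·(-6) − (-2)² = 56.
det(H) > 0 and tr(H) = -16 < 0, so H is negative definite and the point is a local maximum.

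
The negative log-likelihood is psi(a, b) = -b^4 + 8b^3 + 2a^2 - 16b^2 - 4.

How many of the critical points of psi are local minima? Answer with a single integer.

1

psi separates as a function of a plus a function of b, so ∇psi=0 decouples.
∂psi/∂a = 4a = 0 at a ∈ {0}; ∂psi/∂b = -4b(b - 4)(b - 2) = 0 at b ∈ {0, 2, 4}.
The Hessian is diagonal: diag(psi_aa, psi_bb). Second derivatives: psi_aa(0)=4; psi_bb(0)=-32, psi_bb(2)=16, psi_bb(4)=-32.
Local minima occur where both diagonal entries positive: (0, 2). Count: 1.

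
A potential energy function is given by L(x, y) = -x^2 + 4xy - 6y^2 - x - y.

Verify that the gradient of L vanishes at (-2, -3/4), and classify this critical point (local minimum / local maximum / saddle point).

local maximum

∇L = (-2x + 4y - 1, 4x - 12y - 1); substituting (-2, -3/4) gives ∇L = (0, 0), so (-2, -3/4) is indeed a critical point.
The Hessian of L is constant: H = [[-2, 4], [4, -12]].
det(H) = (-2)·(-12) − 4² = 8.
det(H) > 0 and tr(H) = -14 < 0, so H is negative definite and the point is a local maximum.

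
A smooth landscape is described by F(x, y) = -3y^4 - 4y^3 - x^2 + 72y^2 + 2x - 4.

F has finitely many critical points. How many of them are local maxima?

F separates as a function of x plus a function of y, so ∇F=0 decouples.
∂F/∂x = -2(x - 1) = 0 at x ∈ {1}; ∂F/∂y = -12y(y - 3)(y + 4) = 0 at y ∈ {-4, 0, 3}.
The Hessian is diagonal: diag(F_xx, F_yy). Second derivatives: F_xx(1)=-2; F_yy(-4)=-336, F_yy(0)=144, F_yy(3)=-252.
Local maxima occur where both diagonal entries negative: (1, -4), (1, 3). Count: 2.

2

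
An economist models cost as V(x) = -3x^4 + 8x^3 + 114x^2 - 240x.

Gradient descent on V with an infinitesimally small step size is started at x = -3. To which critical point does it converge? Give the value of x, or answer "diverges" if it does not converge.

V'(x) = -12(x - 5)(x - 1)(x + 4), so V'(-3) = -384.
Gradient descent moves in the -V' direction, i.e. x is increasing.
The nearest critical point in that direction is x = 1, where V'' = 240 > 0 (a local minimum). The iterate converges there.

1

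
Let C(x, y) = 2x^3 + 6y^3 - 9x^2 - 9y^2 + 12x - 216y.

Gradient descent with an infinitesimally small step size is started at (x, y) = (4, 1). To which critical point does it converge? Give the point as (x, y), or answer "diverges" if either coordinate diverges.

(2, 4)

C is separable, so gradient descent decouples: x follows -∂C/∂x, y follows -∂C/∂y.
∂C/∂x = 6(x - 2)(x - 1); at x=4 this is 36, so x decreases.
∂C/∂y = 18(y - 4)(y + 3); at y=1 this is -216, so y increases.
x converges to its nearest critical value 2 (a local min of the x-part); y converges to 4. The iterate converges to (2, 4).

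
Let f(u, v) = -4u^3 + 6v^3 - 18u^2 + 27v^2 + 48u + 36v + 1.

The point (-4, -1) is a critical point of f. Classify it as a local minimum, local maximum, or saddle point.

The mixed partial ∂²f/∂u∂v is 0, so the Hessian at any point is diag(f_uu, f_vv) = diag(-12(2u + 3), 18(2v + 3)).
At (-4, -1): H = diag(60, 18).
Both eigenvalues are positive, so H is positive definite: a local minimum.

local minimum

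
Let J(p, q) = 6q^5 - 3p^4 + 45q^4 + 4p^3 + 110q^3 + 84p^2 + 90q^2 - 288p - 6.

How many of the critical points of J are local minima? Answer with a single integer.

J separates as a function of p plus a function of q, so ∇J=0 decouples.
∂J/∂p = -12(p - 3)(p - 2)(p + 4) = 0 at p ∈ {-4, 2, 3}; ∂J/∂q = 30q(q + 1)(q + 2)(q + 3) = 0 at q ∈ {-3, -2, -1, 0}.
The Hessian is diagonal: diag(J_pp, J_qq). Second derivatives: J_pp(-4)=-504, J_pp(2)=72, J_pp(3)=-84; J_qq(-3)=-180, J_qq(-2)=60, J_qq(-1)=-60, J_qq(0)=180.
Local minima occur where both diagonal entries positive: (2, -2), (2, 0). Count: 2.

2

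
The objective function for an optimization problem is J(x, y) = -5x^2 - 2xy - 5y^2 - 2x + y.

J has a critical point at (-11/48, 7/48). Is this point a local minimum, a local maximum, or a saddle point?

local maximum

The Hessian of J is constant: H = [[-10, -2], [-2, -10]].
det(H) = (-10)·(-10) − (-2)² = 96.
det(H) > 0 and tr(H) = -20 < 0, so H is negative definite and the point is a local maximum.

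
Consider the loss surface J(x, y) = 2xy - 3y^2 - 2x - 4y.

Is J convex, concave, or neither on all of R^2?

J is quadratic, so its Hessian is the constant matrix H = [[0, 2], [2, -6]].
det(H) = -4, tr(H) = -6.
det(H) < 0, so H is indefinite: neither convex nor concave.

neither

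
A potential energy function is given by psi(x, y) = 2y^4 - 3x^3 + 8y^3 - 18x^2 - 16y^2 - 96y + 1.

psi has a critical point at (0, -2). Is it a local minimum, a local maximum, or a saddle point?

The mixed partial ∂²psi/∂x∂y is 0, so the Hessian at any point is diag(psi_xx, psi_yy) = diag(-18(x + 2), 8(3y^2 + 6y - 4)).
At (0, -2): H = diag(-36, -32).
Both eigenvalues are negative, so H is negative definite: a local maximum.

local maximum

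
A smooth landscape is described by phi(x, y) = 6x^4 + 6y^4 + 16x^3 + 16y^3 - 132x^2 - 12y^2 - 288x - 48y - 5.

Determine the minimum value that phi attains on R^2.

-1177

phi(x,y) separates as P(x) + Q(y) − 5, so its minimum is min P + min Q − 5.
P'(x) = 24(x - 3)(x + 1)(x + 4) vanishes at x ∈ {-4, -1, 3}; Q'(y) = 24(y - 1)(y + 1)(y + 2) vanishes at y ∈ {-2, -1, 1}.
Local minima of P (where P''>0): P(-4)=-448, P(3)=-1134. Local minima of Q: Q(-2)=16, Q(1)=-38.
So the global minimum of phi is P(3) + Q(1) − 5 = -1134 − 38 − 5 = -1177, attained at (3, 1).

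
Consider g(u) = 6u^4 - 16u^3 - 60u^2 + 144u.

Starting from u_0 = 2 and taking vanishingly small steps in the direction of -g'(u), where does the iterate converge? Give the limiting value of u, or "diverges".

g'(u) = 24(u - 3)(u - 1)(u + 2), so g'(2) = -96.
Gradient descent moves in the -g' direction, i.e. u is increasing.
The nearest critical point in that direction is u = 3, where g'' = 240 > 0 (a local minimum). The iterate converges there.

3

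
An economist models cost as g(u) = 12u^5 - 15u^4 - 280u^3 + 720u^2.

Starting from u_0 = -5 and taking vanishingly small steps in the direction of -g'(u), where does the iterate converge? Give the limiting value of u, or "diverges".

g'(u) = 60u(u - 3)(u - 2)(u + 4), so g'(-5) = 16800.
Gradient descent moves in the -g' direction, i.e. u is decreasing.
There is no critical point below u=-5, and g' keeps the same sign, so the iterate runs off to −∞.

diverges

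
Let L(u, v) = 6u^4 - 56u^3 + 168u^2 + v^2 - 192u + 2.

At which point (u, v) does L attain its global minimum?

L(u,v) separates as P(u) + Q(v) + 2, so its minimum is min P + min Q + 2.
P'(u) = 24(u - 4)(u - 2)(u - 1) vanishes at u ∈ {1, 2, 4}; Q'(v) = 2v vanishes at v ∈ {0}.
Local minima of P (where P''>0): P(1)=-74, P(4)=-128. Local minima of Q: Q(0)=0.
So the global minimum of L is P(4) + Q(0) + 2 = -128 + 0 + 2 = -126, attained at (4, 0).

(4, 0)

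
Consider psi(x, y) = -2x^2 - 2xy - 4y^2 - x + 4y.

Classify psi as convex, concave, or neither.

psi is quadratic, so its Hessian is the constant matrix H = [[-4, -2], [-2, -8]].
det(H) = 28, tr(H) = -12.
det(H) > 0 and tr(H) < 0, so H is negative definite everywhere: concave.

concave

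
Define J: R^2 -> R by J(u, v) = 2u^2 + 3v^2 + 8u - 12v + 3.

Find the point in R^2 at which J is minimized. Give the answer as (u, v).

J(u,v) separates as P(u) + Q(v) + 3, so its minimum is min P + min Q + 3.
P'(u) = 4u + 8 vanishes at u ∈ {-2}; Q'(v) = 6v - 12 vanishes at v ∈ {2}.
Local minima of P (where P''>0): P(-2)=-8. Local minima of Q: Q(2)=-12.
So the global minimum of J is P(-2) + Q(2) + 3 = -8 − 12 + 3 = -17, attained at (-2, 2).

(-2, 2)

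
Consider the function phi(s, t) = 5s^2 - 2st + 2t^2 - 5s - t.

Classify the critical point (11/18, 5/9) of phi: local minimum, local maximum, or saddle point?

local minimum

The Hessian of phi is constant: H = [[10, -2], [-2, 4]].
det(H) = 10·4 − (-2)² = 36.
det(H) > 0 and tr(H) = 14 > 0, so H is positive definite and the point is a local minimum.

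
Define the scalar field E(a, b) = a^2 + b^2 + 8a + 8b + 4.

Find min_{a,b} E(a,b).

-28

E(a,b) separates as P(a) + Q(b) + 4, so its minimum is min P + min Q + 4.
P'(a) = 2a + 8 vanishes at a ∈ {-4}; Q'(b) = 2b + 8 vanishes at b ∈ {-4}.
Local minima of P (where P''>0): P(-4)=-16. Local minima of Q: Q(-4)=-16.
So the global minimum of E is P(-4) + Q(-4) + 4 = -16 − 16 + 4 = -28, attained at (-4, -4).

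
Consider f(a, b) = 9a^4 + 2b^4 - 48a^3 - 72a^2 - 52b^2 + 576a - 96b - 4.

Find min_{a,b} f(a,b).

-1620

f(a,b) separates as P(a) + Q(b) − 4, so its minimum is min P + min Q − 4.
P'(a) = 36(a - 4)(a - 2)(a + 2) vanishes at a ∈ {-2, 2, 4}; Q'(b) = 8(b - 4)(b + 1)(b + 3) vanishes at b ∈ {-3, -1, 4}.
Local minima of P (where P''>0): P(-2)=-912, P(4)=384. Local minima of Q: Q(-3)=-18, Q(4)=-704.
So the global minimum of f is P(-2) + Q(4) − 4 = -912 − 704 − 4 = -1620, attained at (-2, 4).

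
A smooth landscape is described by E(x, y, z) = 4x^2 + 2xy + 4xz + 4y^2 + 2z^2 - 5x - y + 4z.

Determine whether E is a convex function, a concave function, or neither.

convex

E is quadratic, so its Hessian is the constant matrix H = [[8, 2, 4], [2, 8, 0], [4, 0, 4]].
Leading principal minors: 8, 60, 112.
All positive ⇒ H ≻ 0 ⇒ convex.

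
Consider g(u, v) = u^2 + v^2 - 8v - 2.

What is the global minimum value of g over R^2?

g(u,v) separates as P(u) + Q(v) − 2, so its minimum is min P + min Q − 2.
P'(u) = 2u vanishes at u ∈ {0}; Q'(v) = 2v - 8 vanishes at v ∈ {4}.
Local minima of P (where P''>0): P(0)=0. Local minima of Q: Q(4)=-16.
So the global minimum of g is P(0) + Q(4) − 2 = 0 − 16 − 2 = -18, attained at (0, 4).

-18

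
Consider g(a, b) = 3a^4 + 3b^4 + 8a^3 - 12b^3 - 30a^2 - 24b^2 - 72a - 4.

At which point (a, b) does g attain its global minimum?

g(a,b) separates as P(a) + Q(b) − 4, so its minimum is min P + min Q − 4.
P'(a) = 12(a - 2)(a + 1)(a + 3) vanishes at a ∈ {-3, -1, 2}; Q'(b) = 12b(b - 4)(b + 1) vanishes at b ∈ {-1, 0, 4}.
Local minima of P (where P''>0): P(-3)=-27, P(2)=-152. Local minima of Q: Q(-1)=-9, Q(4)=-384.
So the global minimum of g is P(2) + Q(4) − 4 = -152 − 384 − 4 = -540, attained at (2, 4).

(2, 4)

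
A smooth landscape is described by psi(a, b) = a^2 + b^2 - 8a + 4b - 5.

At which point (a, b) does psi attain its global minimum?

psi(a,b) separates as P(a) + Q(b) − 5, so its minimum is min P + min Q − 5.
P'(a) = 2a - 8 vanishes at a ∈ {4}; Q'(b) = 2b + 4 vanishes at b ∈ {-2}.
Local minima of P (where P''>0): P(4)=-16. Local minima of Q: Q(-2)=-4.
So the global minimum of psi is P(4) + Q(-2) − 5 = -16 − 4 − 5 = -25, attained at (4, -2).

(4, -2)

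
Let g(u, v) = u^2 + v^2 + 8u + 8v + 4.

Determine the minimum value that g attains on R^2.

-28

g(u,v) separates as P(u) + Q(v) + 4, so its minimum is min P + min Q + 4.
P'(u) = 2u + 8 vanishes at u ∈ {-4}; Q'(v) = 2v + 8 vanishes at v ∈ {-4}.
Local minima of P (where P''>0): P(-4)=-16. Local minima of Q: Q(-4)=-16.
So the global minimum of g is P(-4) + Q(-4) + 4 = -16 − 16 + 4 = -28, attained at (-4, -4).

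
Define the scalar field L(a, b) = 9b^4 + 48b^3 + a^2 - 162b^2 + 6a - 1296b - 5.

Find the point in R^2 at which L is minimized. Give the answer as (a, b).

(-3, 3)

L(a,b) separates as P(a) + Q(b) − 5, so its minimum is min P + min Q − 5.
P'(a) = 2a + 6 vanishes at a ∈ {-3}; Q'(b) = 36(b - 3)(b + 3)(b + 4) vanishes at b ∈ {-4, -3, 3}.
Local minima of P (where P''>0): P(-3)=-9. Local minima of Q: Q(-4)=1824, Q(3)=-3321.
So the global minimum of L is P(-3) + Q(3) − 5 = -9 − 3321 − 5 = -3335, attained at (-3, 3).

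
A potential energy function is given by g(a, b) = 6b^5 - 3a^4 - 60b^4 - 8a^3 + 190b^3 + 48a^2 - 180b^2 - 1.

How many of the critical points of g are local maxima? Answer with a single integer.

4

g separates as a function of a plus a function of b, so ∇g=0 decouples.
∂g/∂a = -12a(a - 2)(a + 4) = 0 at a ∈ {-4, 0, 2}; ∂g/∂b = 30b(b - 4)(b - 3)(b - 1) = 0 at b ∈ {0, 1, 3, 4}.
The Hessian is diagonal: diag(g_aa, g_bb). Second derivatives: g_aa(-4)=-288, g_aa(0)=96, g_aa(2)=-144; g_bb(0)=-360, g_bb(1)=180, g_bb(3)=-180, g_bb(4)=360.
Local maxima occur where both diagonal entries negative: (-4, 0), (-4, 3), (2, 0), (2, 3). Count: 4.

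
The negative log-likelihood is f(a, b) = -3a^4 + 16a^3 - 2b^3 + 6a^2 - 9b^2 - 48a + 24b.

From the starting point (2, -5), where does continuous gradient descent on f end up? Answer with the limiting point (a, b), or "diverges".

(1, -4)

f is separable, so gradient descent decouples: a follows -∂f/∂a, b follows -∂f/∂b.
∂f/∂a = -12(a - 4)(a - 1)(a + 1); at a=2 this is 72, so a decreases.
∂f/∂b = -6(b - 1)(b + 4); at b=-5 this is -36, so b increases.
a converges to its nearest critical value 1 (a local min of the a-part); b converges to -4. The iterate converges to (1, -4).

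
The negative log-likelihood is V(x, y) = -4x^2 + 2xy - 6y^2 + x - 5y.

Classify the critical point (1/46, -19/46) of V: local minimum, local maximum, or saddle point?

local maximum

The Hessian of V is constant: H = [[-8, 2], [2, -12]].
det(H) = (-8)·(-12) − 2² = 92.
det(H) > 0 and tr(H) = -20 < 0, so H is negative definite and the point is a local maximum.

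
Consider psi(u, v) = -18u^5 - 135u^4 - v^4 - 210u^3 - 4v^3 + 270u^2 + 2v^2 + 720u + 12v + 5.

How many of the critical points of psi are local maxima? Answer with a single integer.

4

psi separates as a function of u plus a function of v, so ∇psi=0 decouples.
∂psi/∂u = -90(u - 1)(u + 1)(u + 2)(u + 4) = 0 at u ∈ {-4, -2, -1, 1}; ∂psi/∂v = -4(v - 1)(v + 1)(v + 3) = 0 at v ∈ {-3, -1, 1}.
The Hessian is diagonal: diag(psi_uu, psi_vv). Second derivatives: psi_uu(-4)=2700, psi_uu(-2)=-540, psi_uu(-1)=540, psi_uu(1)=-2700; psi_vv(-3)=-32, psi_vv(-1)=16, psi_vv(1)=-32.
Local maxima occur where both diagonal entries negative: (-2, -3), (-2, 1), (1, -3), (1, 1). Count: 4.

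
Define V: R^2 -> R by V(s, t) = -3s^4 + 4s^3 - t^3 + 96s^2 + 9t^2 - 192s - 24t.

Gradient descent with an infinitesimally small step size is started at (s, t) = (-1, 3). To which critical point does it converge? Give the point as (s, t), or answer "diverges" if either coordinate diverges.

V is separable, so gradient descent decouples: s follows -∂V/∂s, t follows -∂V/∂t.
∂V/∂s = -12(s - 4)(s - 1)(s + 4); at s=-1 this is -360, so s increases.
∂V/∂t = -3(t - 4)(t - 2); at t=3 this is 3, so t decreases.
s converges to its nearest critical value 1 (a local min of the s-part); t converges to 2. The iterate converges to (1, 2).

(1, 2)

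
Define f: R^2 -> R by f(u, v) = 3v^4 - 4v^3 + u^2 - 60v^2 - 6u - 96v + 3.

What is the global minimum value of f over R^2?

-838

f(u,v) separates as P(u) + Q(v) + 3, so its minimum is min P + min Q + 3.
P'(u) = 2u - 6 vanishes at u ∈ {3}; Q'(v) = 12(v - 4)(v + 1)(v + 2) vanishes at v ∈ {-2, -1, 4}.
Local minima of P (where P''>0): P(3)=-9. Local minima of Q: Q(-2)=32, Q(4)=-832.
So the global minimum of f is P(3) + Q(4) + 3 = -9 − 832 + 3 = -838, attained at (3, 4).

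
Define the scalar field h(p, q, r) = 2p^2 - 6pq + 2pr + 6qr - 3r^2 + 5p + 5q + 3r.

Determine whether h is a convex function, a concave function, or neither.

neither

h is quadratic, so its Hessian is the constant matrix H = [[4, -6, 2], [-6, 0, 6], [2, 6, -6]].
Leading principal minors: 4, -36, -72.
Neither pattern holds ⇒ H is indefinite ⇒ neither convex nor concave.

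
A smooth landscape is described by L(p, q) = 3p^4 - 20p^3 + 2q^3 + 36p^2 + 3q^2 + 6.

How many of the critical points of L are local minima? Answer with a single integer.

L separates as a function of p plus a function of q, so ∇L=0 decouples.
∂L/∂p = 12p(p - 3)(p - 2) = 0 at p ∈ {0, 2, 3}; ∂L/∂q = 6q(q + 1) = 0 at q ∈ {-1, 0}.
The Hessian is diagonal: diag(L_pp, L_qq). Second derivatives: L_pp(0)=72, L_pp(2)=-24, L_pp(3)=36; L_qq(-1)=-6, L_qq(0)=6.
Local minima occur where both diagonal entries positive: (0, 0), (3, 0). Count: 2.

2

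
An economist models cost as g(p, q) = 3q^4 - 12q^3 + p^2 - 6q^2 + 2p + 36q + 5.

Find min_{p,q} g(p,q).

-23

g(p,q) separates as A(p) + B(q) + 5, so its minimum is min A + min B + 5.
A'(p) = 2p + 2 vanishes at p ∈ {-1}; B'(q) = 12(q - 3)(q - 1)(q + 1) vanishes at q ∈ {-1, 1, 3}.
Local minima of A (where A''>0): A(-1)=-1. Local minima of B: B(-1)=-27, B(3)=-27.
So the global minimum of g is A(-1) + B(-1) + 5 = -1 − 27 + 5 = -23, attained at (-1, -1).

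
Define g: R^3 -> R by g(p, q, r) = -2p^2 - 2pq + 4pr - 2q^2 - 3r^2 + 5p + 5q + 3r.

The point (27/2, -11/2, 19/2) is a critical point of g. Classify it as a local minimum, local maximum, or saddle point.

local maximum

The Hessian is constant: H = [[-4, -2, 4], [-2, -4, 0], [4, 0, -6]].
Leading principal minors: Δ₁ = -4, Δ₂ = 12, Δ₃ = -8.
The minors alternate sign starting negative (−, +, −), so H is negative definite: a local maximum.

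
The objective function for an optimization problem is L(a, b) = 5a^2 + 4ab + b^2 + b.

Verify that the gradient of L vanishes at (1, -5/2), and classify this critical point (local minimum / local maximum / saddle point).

local minimum

∇L = (10a + 4b, 4a + 2b + 1); substituting (1, -5/2) gives ∇L = (0, 0), so (1, -5/2) is indeed a critical point.
The Hessian of L is constant: H = [[10, 4], [4, 2]].
det(H) = 10·2 − 4² = 4.
det(H) > 0 and tr(H) = 12 > 0, so H is positive definite and the point is a local minimum.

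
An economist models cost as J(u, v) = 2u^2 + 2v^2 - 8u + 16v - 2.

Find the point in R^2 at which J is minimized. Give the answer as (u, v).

J(u,v) separates as P(u) + Q(v) − 2, so its minimum is min P + min Q − 2.
P'(u) = 4u - 8 vanishes at u ∈ {2}; Q'(v) = 4v + 16 vanishes at v ∈ {-4}.
Local minima of P (where P''>0): P(2)=-8. Local minima of Q: Q(-4)=-32.
So the global minimum of J is P(2) + Q(-4) − 2 = -8 − 32 − 2 = -42, attained at (2, -4).

(2, -4)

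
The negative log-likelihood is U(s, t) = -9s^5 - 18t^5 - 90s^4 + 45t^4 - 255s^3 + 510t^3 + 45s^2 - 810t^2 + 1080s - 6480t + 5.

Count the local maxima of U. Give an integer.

U separates as a function of s plus a function of t, so ∇U=0 decouples.
∂U/∂s = -45(s - 1)(s + 2)(s + 3)(s + 4) = 0 at s ∈ {-4, -3, -2, 1}; ∂U/∂t = -90(t - 4)(t - 3)(t + 2)(t + 3) = 0 at t ∈ {-3, -2, 3, 4}.
The Hessian is diagonal: diag(U_ss, U_tt). Second derivatives: U_ss(-4)=450, U_ss(-3)=-180, U_ss(-2)=270, U_ss(1)=-2700; U_tt(-3)=3780, U_tt(-2)=-2700, U_tt(3)=2700, U_tt(4)=-3780.
Local maxima occur where both diagonal entries negative: (-3, -2), (-3, 4), (1, -2), (1, 4). Count: 4.

4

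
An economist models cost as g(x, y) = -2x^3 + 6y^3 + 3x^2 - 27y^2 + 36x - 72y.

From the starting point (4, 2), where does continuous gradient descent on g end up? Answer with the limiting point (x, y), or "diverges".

diverges

g is separable, so gradient descent decouples: x follows -∂g/∂x, y follows -∂g/∂y.
∂g/∂x = -6(x - 3)(x + 2); at x=4 this is -36, so x increases.
∂g/∂y = 18(y - 4)(y + 1); at y=2 this is -108, so y increases.
The x-coordinate has no critical point in that direction and runs off to infinity.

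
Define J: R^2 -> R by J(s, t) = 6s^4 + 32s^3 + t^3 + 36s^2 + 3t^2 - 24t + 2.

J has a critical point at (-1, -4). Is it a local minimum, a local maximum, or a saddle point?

The mixed partial ∂²J/∂s∂t is 0, so the Hessian at any point is diag(J_ss, J_tt) = diag(24(3s^2 + 8s + 3), 6(t + 1)).
At (-1, -4): H = diag(-48, -18).
Both eigenvalues are negative, so H is negative definite: a local maximum.

local maximum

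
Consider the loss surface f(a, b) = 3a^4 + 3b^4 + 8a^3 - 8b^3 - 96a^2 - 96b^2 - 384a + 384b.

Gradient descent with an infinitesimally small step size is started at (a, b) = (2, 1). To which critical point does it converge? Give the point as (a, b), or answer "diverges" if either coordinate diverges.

f is separable, so gradient descent decouples: a follows -∂f/∂a, b follows -∂f/∂b.
∂f/∂a = 12(a - 4)(a + 2)(a + 4); at a=2 this is -576, so a increases.
∂f/∂b = 12(b - 4)(b - 2)(b + 4); at b=1 this is 180, so b decreases.
a converges to its nearest critical value 4 (a local min of the a-part); b converges to -4. The iterate converges to (4, -4).

(4, -4)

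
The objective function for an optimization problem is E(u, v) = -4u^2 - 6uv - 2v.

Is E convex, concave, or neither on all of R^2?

E is quadratic, so its Hessian is the constant matrix H = [[-8, -6], [-6, 0]].
det(H) = -36, tr(H) = -8.
det(H) < 0, so H is indefinite: neither convex nor concave.

neither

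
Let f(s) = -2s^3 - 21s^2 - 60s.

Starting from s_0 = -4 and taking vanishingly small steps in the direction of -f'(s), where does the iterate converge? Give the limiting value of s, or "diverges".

-5

f'(s) = -6(s + 2)(s + 5), so f'(-4) = 12.
Gradient descent moves in the -f' direction, i.e. s is decreasing.
The nearest critical point in that direction is s = -5, where f'' = 18 > 0 (a local minimum). The iterate converges there.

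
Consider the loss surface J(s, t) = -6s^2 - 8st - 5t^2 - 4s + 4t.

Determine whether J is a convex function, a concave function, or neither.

concave

J is quadratic, so its Hessian is the constant matrix H = [[-12, -8], [-8, -10]].
det(H) = 56, tr(H) = -22.
det(H) > 0 and tr(H) < 0, so H is negative definite everywhere: concave.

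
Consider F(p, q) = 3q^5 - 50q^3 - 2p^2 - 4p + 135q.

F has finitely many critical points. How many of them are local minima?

0

F separates as a function of p plus a function of q, so ∇F=0 decouples.
∂F/∂p = -4(p + 1) = 0 at p ∈ {-1}; ∂F/∂q = 15(q - 3)(q - 1)(q + 1)(q + 3) = 0 at q ∈ {-3, -1, 1, 3}.
The Hessian is diagonal: diag(F_pp, F_qq). Second derivatives: F_pp(-1)=-4; F_qq(-3)=-720, F_qq(-1)=240, F_qq(1)=-240, F_qq(3)=720.
Local minima occur where both diagonal entries positive: none. Count: 0.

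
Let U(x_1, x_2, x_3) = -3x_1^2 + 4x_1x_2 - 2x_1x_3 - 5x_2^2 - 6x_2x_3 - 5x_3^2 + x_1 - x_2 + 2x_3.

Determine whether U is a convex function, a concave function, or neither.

U is quadratic, so its Hessian is the constant matrix H = [[-6, 4, -2], [4, -10, -6], [-2, -6, -10]].
Leading principal minors: -6, 44, -88.
Signs alternate −, +, − ⇒ H ≺ 0 ⇒ concave.

concave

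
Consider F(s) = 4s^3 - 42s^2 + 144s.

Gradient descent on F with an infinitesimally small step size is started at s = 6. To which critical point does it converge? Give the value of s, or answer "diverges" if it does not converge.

4

F'(s) = 12(s - 4)(s - 3), so F'(6) = 72.
Gradient descent moves in the -F' direction, i.e. s is decreasing.
The nearest critical point in that direction is s = 4, where F'' = 12 > 0 (a local minimum). The iterate converges there.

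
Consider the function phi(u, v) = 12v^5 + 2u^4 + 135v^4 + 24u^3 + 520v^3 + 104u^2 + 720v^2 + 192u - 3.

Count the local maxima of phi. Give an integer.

2

phi separates as a function of u plus a function of v, so ∇phi=0 decouples.
∂phi/∂u = 8(u + 2)(u + 3)(u + 4) = 0 at u ∈ {-4, -3, -2}; ∂phi/∂v = 60v(v + 2)(v + 3)(v + 4) = 0 at v ∈ {-4, -3, -2, 0}.
The Hessian is diagonal: diag(phi_uu, phi_vv). Second derivatives: phi_uu(-4)=16, phi_uu(-3)=-8, phi_uu(-2)=16; phi_vv(-4)=-480, phi_vv(-3)=180, phi_vv(-2)=-240, phi_vv(0)=1440.
Local maxima occur where both diagonal entries negative: (-3, -4), (-3, -2). Count: 2.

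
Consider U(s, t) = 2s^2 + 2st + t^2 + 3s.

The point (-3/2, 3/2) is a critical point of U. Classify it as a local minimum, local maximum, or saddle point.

The Hessian of U is constant: H = [[4, 2], [2, 2]].
det(H) = 4·2 − 2² = 4.
det(H) > 0 and tr(H) = 6 > 0, so H is positive definite and the point is a local minimum.

local minimum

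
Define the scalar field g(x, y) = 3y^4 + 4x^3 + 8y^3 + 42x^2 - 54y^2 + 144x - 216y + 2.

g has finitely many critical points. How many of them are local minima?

g separates as a function of x plus a function of y, so ∇g=0 decouples.
∂g/∂x = 12(x + 3)(x + 4) = 0 at x ∈ {-4, -3}; ∂g/∂y = 12(y - 3)(y + 2)(y + 3) = 0 at y ∈ {-3, -2, 3}.
The Hessian is diagonal: diag(g_xx, g_yy). Second derivatives: g_xx(-4)=-12, g_xx(-3)=12; g_yy(-3)=72, g_yy(-2)=-60, g_yy(3)=360.
Local minima occur where both diagonal entries positive: (-3, -3), (-3, 3). Count: 2.

2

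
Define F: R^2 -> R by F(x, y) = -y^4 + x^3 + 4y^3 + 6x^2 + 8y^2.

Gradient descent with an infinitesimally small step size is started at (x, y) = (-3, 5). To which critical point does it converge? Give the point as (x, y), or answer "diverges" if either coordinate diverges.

diverges

F is separable, so gradient descent decouples: x follows -∂F/∂x, y follows -∂F/∂y.
∂F/∂x = 3x(x + 4); at x=-3 this is -9, so x increases.
∂F/∂y = -4y(y - 4)(y + 1); at y=5 this is -120, so y increases.
The y-coordinate has no critical point in that direction and runs off to infinity.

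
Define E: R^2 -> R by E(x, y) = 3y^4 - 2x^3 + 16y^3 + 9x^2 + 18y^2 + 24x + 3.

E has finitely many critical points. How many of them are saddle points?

E separates as a function of x plus a function of y, so ∇E=0 decouples.
∂E/∂x = -6(x - 4)(x + 1) = 0 at x ∈ {-1, 4}; ∂E/∂y = 12y(y + 1)(y + 3) = 0 at y ∈ {-3, -1, 0}.
The Hessian is diagonal: diag(E_xx, E_yy). Second derivatives: E_xx(-1)=30, E_xx(4)=-30; E_yy(-3)=72, E_yy(-1)=-24, E_yy(0)=36.
Saddle points occur where the two diagonal entries have opposite signs: (-1, -1), (4, -3), (4, 0). Count: 3.

3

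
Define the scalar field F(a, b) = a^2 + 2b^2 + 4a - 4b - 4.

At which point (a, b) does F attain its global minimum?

(-2, 1)

F(a,b) separates as P(a) + Q(b) − 4, so its minimum is min P + min Q − 4.
P'(a) = 2a + 4 vanishes at a ∈ {-2}; Q'(b) = 4b - 4 vanishes at b ∈ {1}.
Local minima of P (where P''>0): P(-2)=-4. Local minima of Q: Q(1)=-2.
So the global minimum of F is P(-2) + Q(1) − 4 = -4 − 2 − 4 = -10, attained at (-2, 1).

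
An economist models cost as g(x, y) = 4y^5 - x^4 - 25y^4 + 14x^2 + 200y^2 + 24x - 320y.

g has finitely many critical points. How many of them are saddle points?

6

g separates as a function of x plus a function of y, so ∇g=0 decouples.
∂g/∂x = -4(x - 3)(x + 1)(x + 2) = 0 at x ∈ {-2, -1, 3}; ∂g/∂y = 20(y - 4)(y - 2)(y - 1)(y + 2) = 0 at y ∈ {-2, 1, 2, 4}.
The Hessian is diagonal: diag(g_xx, g_yy). Second derivatives: g_xx(-2)=-20, g_xx(-1)=16, g_xx(3)=-80; g_yy(-2)=-1440, g_yy(1)=180, g_yy(2)=-160, g_yy(4)=720.
Saddle points occur where the two diagonal entries have opposite signs: (-2, 1), (-2, 4), (-1, -2), (-1, 2), (3, 1), (3, 4). Count: 6.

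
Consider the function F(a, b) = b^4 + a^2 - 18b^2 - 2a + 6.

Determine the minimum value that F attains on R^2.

-76

F(a,b) separates as P(a) + Q(b) + 6, so its minimum is min P + min Q + 6.
P'(a) = 2a - 2 vanishes at a ∈ {1}; Q'(b) = 4b(b - 3)(b + 3) vanishes at b ∈ {-3, 0, 3}.
Local minima of P (where P''>0): P(1)=-1. Local minima of Q: Q(-3)=-81, Q(3)=-81.
So the global minimum of F is P(1) + Q(-3) + 6 = -1 − 81 + 6 = -76, attained at (1, -3).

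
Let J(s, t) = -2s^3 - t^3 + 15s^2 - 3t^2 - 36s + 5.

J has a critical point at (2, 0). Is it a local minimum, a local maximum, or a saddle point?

saddle point

The mixed partial ∂²J/∂s∂t is 0, so the Hessian at any point is diag(J_ss, J_tt) = diag(6(-2s + 5), -6(t + 1)).
At (2, 0): H = diag(6, -6).
The eigenvalues have opposite signs, so H is indefinite: a saddle point.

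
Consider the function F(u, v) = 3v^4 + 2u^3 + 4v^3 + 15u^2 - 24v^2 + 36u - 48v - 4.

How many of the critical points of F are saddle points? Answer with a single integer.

F separates as a function of u plus a function of v, so ∇F=0 decouples.
∂F/∂u = 6(u + 2)(u + 3) = 0 at u ∈ {-3, -2}; ∂F/∂v = 12(v - 2)(v + 1)(v + 2) = 0 at v ∈ {-2, -1, 2}.
The Hessian is diagonal: diag(F_uu, F_vv). Second derivatives: F_uu(-3)=-6, F_uu(-2)=6; F_vv(-2)=48, F_vv(-1)=-36, F_vv(2)=144.
Saddle points occur where the two diagonal entries have opposite signs: (-3, -2), (-3, 2), (-2, -1). Count: 3.

3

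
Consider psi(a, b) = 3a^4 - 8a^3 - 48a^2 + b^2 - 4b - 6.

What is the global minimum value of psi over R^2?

psi(a,b) separates as P(a) + Q(b) − 6, so its minimum is min P + min Q − 6.
P'(a) = 12a(a - 4)(a + 2) vanishes at a ∈ {-2, 0, 4}; Q'(b) = 2b - 4 vanishes at b ∈ {2}.
Local minima of P (where P''>0): P(-2)=-80, P(4)=-512. Local minima of Q: Q(2)=-4.
So the global minimum of psi is P(4) + Q(2) − 6 = -512 − 4 − 6 = -522, attained at (4, 2).

-522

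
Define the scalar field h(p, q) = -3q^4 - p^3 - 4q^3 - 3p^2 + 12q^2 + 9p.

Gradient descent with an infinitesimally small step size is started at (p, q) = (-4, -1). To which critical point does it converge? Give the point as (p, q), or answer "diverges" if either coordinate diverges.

(-3, 0)

h is separable, so gradient descent decouples: p follows -∂h/∂p, q follows -∂h/∂q.
∂h/∂p = -3(p - 1)(p + 3); at p=-4 this is -15, so p increases.
∂h/∂q = -12q(q - 1)(q + 2); at q=-1 this is -24, so q increases.
p converges to its nearest critical value -3 (a local min of the p-part); q converges to 0. The iterate converges to (-3, 0).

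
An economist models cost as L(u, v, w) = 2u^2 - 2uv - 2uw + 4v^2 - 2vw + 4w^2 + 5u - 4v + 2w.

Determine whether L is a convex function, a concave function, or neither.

L is quadratic, so its Hessian is the constant matrix H = [[4, -2, -2], [-2, 8, -2], [-2, -2, 8]].
Leading principal minors: 4, 28, 160.
All positive ⇒ H ≻ 0 ⇒ convex.

convex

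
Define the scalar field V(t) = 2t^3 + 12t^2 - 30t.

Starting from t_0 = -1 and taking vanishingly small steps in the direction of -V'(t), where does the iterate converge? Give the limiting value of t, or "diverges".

V'(t) = 6(t - 1)(t + 5), so V'(-1) = -48.
Gradient descent moves in the -V' direction, i.e. t is increasing.
The nearest critical point in that direction is t = 1, where V'' = 36 > 0 (a local minimum). The iterate converges there.

1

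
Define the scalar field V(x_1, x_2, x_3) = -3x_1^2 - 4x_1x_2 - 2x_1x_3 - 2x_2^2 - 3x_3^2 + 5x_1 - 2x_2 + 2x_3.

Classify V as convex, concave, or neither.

V is quadratic, so its Hessian is the constant matrix H = [[-6, -4, -2], [-4, -4, 0], [-2, 0, -6]].
Leading principal minors: -6, 8, -32.
Signs alternate −, +, − ⇒ H ≺ 0 ⇒ concave.

concave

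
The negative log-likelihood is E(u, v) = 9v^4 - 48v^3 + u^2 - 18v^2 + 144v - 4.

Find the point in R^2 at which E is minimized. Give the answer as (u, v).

(0, 4)

E(u,v) separates as P(u) + Q(v) − 4, so its minimum is min P + min Q − 4.
P'(u) = 2u vanishes at u ∈ {0}; Q'(v) = 36(v - 4)(v - 1)(v + 1) vanishes at v ∈ {-1, 1, 4}.
Local minima of P (where P''>0): P(0)=0. Local minima of Q: Q(-1)=-105, Q(4)=-480.
So the global minimum of E is P(0) + Q(4) − 4 = 0 − 480 − 4 = -484, attained at (0, 4).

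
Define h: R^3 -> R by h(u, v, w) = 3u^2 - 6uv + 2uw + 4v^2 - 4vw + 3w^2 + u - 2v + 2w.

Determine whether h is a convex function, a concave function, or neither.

convex

h is quadratic, so its Hessian is the constant matrix H = [[6, -6, 2], [-6, 8, -4], [2, -4, 6]].
Leading principal minors: 6, 12, 40.
All positive ⇒ H ≻ 0 ⇒ convex.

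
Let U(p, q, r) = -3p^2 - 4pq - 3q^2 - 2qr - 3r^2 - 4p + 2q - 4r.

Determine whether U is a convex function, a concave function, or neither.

concave

U is quadratic, so its Hessian is the constant matrix H = [[-6, -4, 0], [-4, -6, -2], [0, -2, -6]].
Leading principal minors: -6, 20, -96.
Signs alternate −, +, − ⇒ H ≺ 0 ⇒ concave.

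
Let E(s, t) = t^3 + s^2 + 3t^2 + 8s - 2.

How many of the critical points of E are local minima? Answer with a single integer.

1

E separates as a function of s plus a function of t, so ∇E=0 decouples.
∂E/∂s = 2(s + 4) = 0 at s ∈ {-4}; ∂E/∂t = 3t(t + 2) = 0 at t ∈ {-2, 0}.
The Hessian is diagonal: diag(E_ss, E_tt). Second derivatives: E_ss(-4)=2; E_tt(-2)=-6, E_tt(0)=6.
Local minima occur where both diagonal entries positive: (-4, 0). Count: 1.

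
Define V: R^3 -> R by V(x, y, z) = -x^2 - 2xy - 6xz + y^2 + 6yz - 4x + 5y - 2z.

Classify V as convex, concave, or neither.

neither

V is quadratic, so its Hessian is the constant matrix H = [[-2, -2, -6], [-2, 2, 6], [-6, 6, 0]].
Leading principal minors: -2, -8, 144.
Neither pattern holds ⇒ H is indefinite ⇒ neither convex nor concave.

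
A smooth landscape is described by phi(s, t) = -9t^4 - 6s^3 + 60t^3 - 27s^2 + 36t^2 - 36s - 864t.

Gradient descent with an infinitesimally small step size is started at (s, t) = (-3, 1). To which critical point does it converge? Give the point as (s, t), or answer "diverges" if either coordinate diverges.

phi is separable, so gradient descent decouples: s follows -∂phi/∂s, t follows -∂phi/∂t.
∂phi/∂s = -18(s + 1)(s + 2); at s=-3 this is -36, so s increases.
∂phi/∂t = -36(t - 4)(t - 3)(t + 2); at t=1 this is -648, so t increases.
s converges to its nearest critical value -2 (a local min of the s-part); t converges to 3. The iterate converges to (-2, 3).

(-2, 3)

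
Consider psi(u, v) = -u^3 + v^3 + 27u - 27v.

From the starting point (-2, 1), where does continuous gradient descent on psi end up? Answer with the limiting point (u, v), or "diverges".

psi is separable, so gradient descent decouples: u follows -∂psi/∂u, v follows -∂psi/∂v.
∂psi/∂u = -3(u - 3)(u + 3); at u=-2 this is 15, so u decreases.
∂psi/∂v = 3(v - 3)(v + 3); at v=1 this is -24, so v increases.
u converges to its nearest critical value -3 (a local min of the u-part); v converges to 3. The iterate converges to (-3, 3).

(-3, 3)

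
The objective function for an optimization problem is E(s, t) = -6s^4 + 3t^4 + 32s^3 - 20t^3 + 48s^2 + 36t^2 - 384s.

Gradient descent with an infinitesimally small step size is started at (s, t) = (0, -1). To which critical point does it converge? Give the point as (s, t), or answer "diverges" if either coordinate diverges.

E is separable, so gradient descent decouples: s follows -∂E/∂s, t follows -∂E/∂t.
∂E/∂s = -24(s - 4)(s - 2)(s + 2); at s=0 this is -384, so s increases.
∂E/∂t = 12t(t - 3)(t - 2); at t=-1 this is -144, so t increases.
s converges to its nearest critical value 2 (a local min of the s-part); t converges to 0. The iterate converges to (2, 0).

(2, 0)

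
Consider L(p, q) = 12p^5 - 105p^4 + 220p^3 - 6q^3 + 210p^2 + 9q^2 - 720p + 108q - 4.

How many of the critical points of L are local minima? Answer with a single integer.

2

L separates as a function of p plus a function of q, so ∇L=0 decouples.
∂L/∂p = 60(p - 4)(p - 3)(p - 1)(p + 1) = 0 at p ∈ {-1, 1, 3, 4}; ∂L/∂q = -18(q - 3)(q + 2) = 0 at q ∈ {-2, 3}.
The Hessian is diagonal: diag(L_pp, L_qq). Second derivatives: L_pp(-1)=-2400, L_pp(1)=720, L_pp(3)=-480, L_pp(4)=900; L_qq(-2)=90, L_qq(3)=-90.
Local minima occur where both diagonal entries positive: (1, -2), (4, -2). Count: 2.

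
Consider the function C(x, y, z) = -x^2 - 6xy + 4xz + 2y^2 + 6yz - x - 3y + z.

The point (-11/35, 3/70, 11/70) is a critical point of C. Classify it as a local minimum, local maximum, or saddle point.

saddle point

The Hessian is constant: H = [[-2, -6, 4], [-6, 4, 6], [4, 6, 0]].
Leading principal minors: Δ₁ = -2, Δ₂ = -44, Δ₃ = -280.
The minors fit neither the all-positive nor the alternating-sign pattern, so H is indefinite: a saddle point.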